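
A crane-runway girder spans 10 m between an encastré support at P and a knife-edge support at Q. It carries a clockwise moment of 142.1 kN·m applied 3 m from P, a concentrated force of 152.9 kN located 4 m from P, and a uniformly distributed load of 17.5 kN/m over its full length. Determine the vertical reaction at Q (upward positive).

Take the reaction at Q as the redundant and release it; the primary structure is a cantilever fixed at P.
Deflection at Q on the released cantilever, summing each load's contribution:
  clockwise couple 142.1 at a = 3: M₀a(2L − a)/(2EI) = 3624/EI
  point load 152.9 at a = 4: Pa²(3L − a)/(6EI) = 10601/EI
  UDL 17.5: wL⁴/(8EI) = 21875/EI
  δ_0 = 36100/EI
Tip deflection under a unit load at Q: L³/(3EI) = 333.3/EI.
The prop prevents deflection at Q: R_Q = δ_0/δ_{QQ} = 36100/333.3 = 108.3 kN.

R_Q = 108.3 kN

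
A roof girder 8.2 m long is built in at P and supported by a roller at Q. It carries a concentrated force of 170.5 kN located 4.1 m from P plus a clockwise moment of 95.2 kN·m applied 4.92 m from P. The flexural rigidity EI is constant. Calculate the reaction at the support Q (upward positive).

Release the roller at Q. Primary structure: cantilever fixed at P.
Deflection at Q on the released cantilever, summing each load's contribution:
  point load 170.5 at a = 4.1: Pa²(3L − a)/(6EI) = 9793/EI
  clockwise couple 95.2 at a = 4.92: M₀a(2L − a)/(2EI) = 2689/EI
  δ_0 = 12481/EI
Tip deflection under a unit load at Q: L³/(3EI) = 183.8/EI.
The prop prevents deflection at Q: R_Q = δ_0/δ_{QQ} = 12481/183.8 = 67.91 kN.

R_Q = 67.91 kN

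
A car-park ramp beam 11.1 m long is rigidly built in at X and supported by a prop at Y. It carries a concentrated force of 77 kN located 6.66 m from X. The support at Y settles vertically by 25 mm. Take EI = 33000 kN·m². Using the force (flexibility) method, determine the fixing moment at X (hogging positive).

Choose R_Y as the redundant. The primary structure is the cantilever fixed at X.
Free-end deflection of the primary structure under the applied loading (downward +):
  point load 77 at a = 6.66: Pa²(3L − a)/(6EI) = 15164/EI
Flexibility coefficient — unit upward force at Y: δ_{YY} = L³/(3EI) = 455.9/EI.
With EI = 33000 kN·m²: δ_0 = 0.45952 m and δ_{YY} = 0.013814 m/kN.
Compatibility — the beam at Y must follow the support down by 0.025 m: δ_0 − R_Y·δ_{YY} = 0.025, so R_Y = (0.45952 − 0.025)/0.013814 = 31.45 kN.
Moment equilibrium about X: M_X = Σ(load moments about X) − R_Y·L = 512.8 − 31.45×11.1 = 163.7 kN·m.

M_X = 163.7 kN·m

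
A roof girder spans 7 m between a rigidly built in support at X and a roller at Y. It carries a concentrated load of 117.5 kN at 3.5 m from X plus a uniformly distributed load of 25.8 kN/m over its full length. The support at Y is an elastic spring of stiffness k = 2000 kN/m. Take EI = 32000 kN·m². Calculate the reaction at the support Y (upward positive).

R_Y = 91.62 kN

Take the reaction at Y as the redundant and release it; the primary structure is a cantilever fixed at X.
Free-end deflection of the primary structure under the applied loading (downward +):
  point load 117.5 at a = 3.5: Pa²(3L − a)/(6EI) = 4198/EI
  UDL 25.8: wL⁴/(8EI) = 7743/EI
  δ_0 = 11941/EI
Tip deflection under a unit load at Y: L³/(3EI) = 114.3/EI.
With EI = 32000 kN·m²: δ_0 = 0.37317 m and δ_{YY} = 0.003573 m/kN.
Compatibility — the spring shortens by R_Y/k under the reaction it provides: δ_0 − R_Y·δ_{YY} = R_Y/k. With 1/k = 0.0005 m/kN, R_Y = δ_0 / (δ_{YY} + 1/k) = 0.37317 / (0.003573 + 0.0005) = 91.62 kN.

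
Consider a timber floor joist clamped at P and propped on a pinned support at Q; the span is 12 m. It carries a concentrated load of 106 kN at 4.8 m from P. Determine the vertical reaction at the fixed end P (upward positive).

R_P = 83.95 kN

Take the reaction at Q as the redundant and release it; the primary structure is a cantilever fixed at P.
Primary-structure tip deflection at Q by superposition:
  point load 106 at a = 4.8: Pa²(3L − a)/(6EI) = 12700/EI
Flexibility coefficient — unit upward force at Q: δ_{QQ} = L³/(3EI) = 576/EI.
Compatibility at Q: δ_0 − R_Q·δ_{QQ} = 0, so R_Q = 12700/576 = 22.05 kN.
Vertical equilibrium: R_P = ΣP − R_Q = 106 − 22.05 = 83.95 kN.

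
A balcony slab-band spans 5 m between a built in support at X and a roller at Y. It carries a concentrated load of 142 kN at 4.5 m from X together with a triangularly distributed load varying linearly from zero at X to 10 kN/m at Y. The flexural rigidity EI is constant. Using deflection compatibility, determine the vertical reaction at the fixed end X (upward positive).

Choose R_Y as the redundant. The primary structure is the cantilever fixed at X.
Downward deflection at the released point Y due to the loads:
  point load 142 at a = 4.5: Pa²(3L − a)/(6EI) = 5032/EI
  triangular load, peak 10 at the free end: 11w₀L⁴/(120EI) = 572.9/EI
  δ_0 = 5605/EI
Tip deflection under a unit load at Y: L³/(3EI) = 41.67/EI.
Compatibility at Y: δ_0 − R_Y·δ_{YY} = 0, so R_Y = 5605/41.67 = 134.5 kN.
Vertical equilibrium: R_X = ΣP − R_Y = 167 − 134.5 = 32.48 kN.

R_X = 32.48 kN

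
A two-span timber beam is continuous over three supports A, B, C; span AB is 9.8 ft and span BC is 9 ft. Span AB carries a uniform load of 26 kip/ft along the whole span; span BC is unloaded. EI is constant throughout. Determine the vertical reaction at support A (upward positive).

Take M_B as the redundant. Released structure: two simple spans AB and BC with a hinge at B.
Rotations at B on the released spans (each span's end-slope, ×1/EI):
  span AB: UDL 26: wL³/(24EI) = 1020/EI
  relative rotation θ_0 = (1020 + 0)/EI = 1020/EI
A unit hogging moment at B produces rotation L₁/(3EI) + L₂/(3EI) = 6.267/EI.
Slope continuity at B: θ_0 = M_B·6.267/EI, so M_B = 1020/6.267 = 162.7 kip·ft (hogging).
Span AB, ΣM about A with M_B applied at B: R_B^{AB}·9.8 = 1249 + 162.7, so R_B^{AB} = 144 kip and R_A = 254.8 − 144 = 110.8 kip.

R_A = 110.8 kip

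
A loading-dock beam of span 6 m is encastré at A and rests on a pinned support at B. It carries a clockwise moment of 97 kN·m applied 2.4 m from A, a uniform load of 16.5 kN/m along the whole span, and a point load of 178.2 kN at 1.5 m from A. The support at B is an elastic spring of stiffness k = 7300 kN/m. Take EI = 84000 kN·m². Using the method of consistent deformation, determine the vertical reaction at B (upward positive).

R_B = 58.59 kN

Choose R_B as the redundant. The primary structure is the cantilever fixed at A.
Free-end deflection of the primary structure under the applied loading (downward +):
  clockwise couple 97 at a = 2.4: M₀a(2L − a)/(2EI) = 1117/EI
  UDL 16.5: wL⁴/(8EI) = 2673/EI
  point load 178.2 at a = 1.5: Pa²(3L − a)/(6EI) = 1103/EI
  δ_0 = 4893/EI
Tip deflection under a unit load at B: L³/(3EI) = 72/EI.
With EI = 84000 kN·m²: δ_0 = 0.058251 m and δ_{BB} = 0.000857 m/kN.
Compatibility — the spring shortens by R_B/k under the reaction it provides: δ_0 − R_B·δ_{BB} = R_B/k. With 1/k = 0.000137 m/kN, R_B = δ_0 / (δ_{BB} + 1/k) = 0.058251 / (0.000857 + 0.000137) = 58.59 kN.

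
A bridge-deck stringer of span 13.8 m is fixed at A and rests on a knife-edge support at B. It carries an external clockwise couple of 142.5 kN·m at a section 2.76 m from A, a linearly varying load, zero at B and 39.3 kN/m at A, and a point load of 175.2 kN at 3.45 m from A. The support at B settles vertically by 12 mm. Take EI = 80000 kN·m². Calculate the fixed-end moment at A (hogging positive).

Take the reaction at B as the redundant and release it; the primary structure is a cantilever fixed at A.
Free-end deflection of the primary structure under the applied loading (downward +):
  clockwise couple 142.5 at a = 2.76: M₀a(2L − a)/(2EI) = 4885/EI
  triangular load, peak 39.3 at the fixed end: w₀L⁴/(30EI) = 47510/EI
  point load 175.2 at a = 3.45: Pa²(3L − a)/(6EI) = 13190/EI
  δ_0 = 65585/EI
Tip deflection under a unit load at B: L³/(3EI) = 876/EI.
With EI = 80000 kN·m²: δ_0 = 0.81981 m and δ_{BB} = 0.01095 m/kN.
Compatibility — the beam at B must follow the support down by 0.012 m: δ_0 − R_B·δ_{BB} = 0.012, so R_B = (0.81981 − 0.012)/0.01095 = 73.77 kN.
Moment equilibrium about A: M_A = Σ(load moments about A) − R_B·L = 1994 − 73.77×13.8 = 976.3 kN·m.

M_A = 976.3 kN·m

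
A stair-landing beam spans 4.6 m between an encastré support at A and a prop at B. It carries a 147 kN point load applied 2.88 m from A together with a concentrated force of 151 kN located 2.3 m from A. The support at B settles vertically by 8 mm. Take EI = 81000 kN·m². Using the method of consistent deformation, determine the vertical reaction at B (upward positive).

Take the reaction at B as the redundant and release it; the primary structure is a cantilever fixed at A.
Deflection at B on the released cantilever, summing each load's contribution:
  point load 147 at a = 2.88: Pa²(3L − a)/(6EI) = 2219/EI
  point load 151 at a = 2.3: Pa²(3L − a)/(6EI) = 1531/EI
  δ_0 = 3750/EI
Tip deflection under a unit load at B: L³/(3EI) = 32.45/EI.
With EI = 81000 kN·m²: δ_0 = 0.046298 m and δ_{BB} = 0.000401 m/kN.
Compatibility — the beam at B must follow the support down by 0.008 m: δ_0 − R_B·δ_{BB} = 0.008, so R_B = (0.046298 − 0.008)/0.000401 = 95.61 kN.

R_B = 95.61 kN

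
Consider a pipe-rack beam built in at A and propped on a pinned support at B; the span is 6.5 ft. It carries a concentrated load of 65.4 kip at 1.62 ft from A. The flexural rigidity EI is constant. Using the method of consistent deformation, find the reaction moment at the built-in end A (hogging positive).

M_A = 69.63 kip·ft

Choose R_B as the redundant. The primary structure is the cantilever fixed at A.
Free-end deflection of the primary structure under the applied loading (downward +):
  point load 65.4 at a = 1.62: Pa²(3L − a)/(6EI) = 511.5/EI
Flexibility coefficient — unit upward force at B: δ_{BB} = L³/(3EI) = 91.54/EI.
Compatibility at B: δ_0 − R_B·δ_{BB} = 0, so R_B = 511.5/91.54 = 5.587 kip.
Moment equilibrium about A: M_A = Σ(load moments about A) − R_B·L = 105.9 − 5.587×6.5 = 69.63 kip·ft.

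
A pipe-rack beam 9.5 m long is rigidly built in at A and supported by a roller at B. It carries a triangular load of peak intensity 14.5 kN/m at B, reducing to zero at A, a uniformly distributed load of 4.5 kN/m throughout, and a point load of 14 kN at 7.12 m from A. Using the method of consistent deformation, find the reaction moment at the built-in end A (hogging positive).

Release the roller at B. Primary structure: cantilever fixed at A.
Primary-structure tip deflection at B by superposition:
  triangular load, peak 14.5 at the free end: 11w₀L⁴/(120EI) = 10826/EI
  UDL 4.5: wL⁴/(8EI) = 4582/EI
  point load 14 at a = 7.12: Pa²(3L − a)/(6EI) = 2529/EI
  δ_0 = 17937/EI
Tip deflection under a unit load at B: L³/(3EI) = 285.8/EI.
The prop prevents deflection at B: R_B = δ_0/δ_{BB} = 17937/285.8 = 62.76 kN.
Moment equilibrium about A: M_A = Σ(load moments about A) − R_B·L = 739 − 62.76×9.5 = 142.7 kN·m.

M_A = 142.7 kN·m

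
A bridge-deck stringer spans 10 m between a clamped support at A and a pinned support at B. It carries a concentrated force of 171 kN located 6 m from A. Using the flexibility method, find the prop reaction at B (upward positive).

Remove the prop at B; the released (primary) structure is a cantilever built in at A.
Primary-structure tip deflection at B by superposition:
  point load 171 at a = 6: Pa²(3L − a)/(6EI) = 24624/EI
Flexibility coefficient — unit upward force at B: δ_{BB} = L³/(3EI) = 333.3/EI.
The prop prevents deflection at B: R_B = δ_0/δ_{BB} = 24624/333.3 = 73.87 kN.

R_B = 73.87 kN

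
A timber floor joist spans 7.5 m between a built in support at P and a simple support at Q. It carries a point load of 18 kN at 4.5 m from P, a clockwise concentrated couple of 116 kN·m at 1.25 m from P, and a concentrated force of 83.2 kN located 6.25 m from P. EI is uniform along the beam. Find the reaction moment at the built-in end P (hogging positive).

M_P = 136.1 kN·m

Choose R_Q as the redundant. The primary structure is the cantilever fixed at P.
Primary-structure tip deflection at Q by superposition:
  point load 18 at a = 4.5: Pa²(3L − a)/(6EI) = 1094/EI
  clockwise couple 116 at a = 1.25: M₀a(2L − a)/(2EI) = 996.9/EI
  point load 83.2 at a = 6.25: Pa²(3L − a)/(6EI) = 8802/EI
  δ_0 = 10892/EI
Tip deflection under a unit load at Q: L³/(3EI) = 140.6/EI.
Compatibility at Q: δ_0 − R_Q·δ_{QQ} = 0, so R_Q = 10892/140.6 = 77.46 kN.
Moment equilibrium about P: M_P = Σ(load moments about P) − R_Q·L = 717 − 77.46×7.5 = 136.1 kN·m.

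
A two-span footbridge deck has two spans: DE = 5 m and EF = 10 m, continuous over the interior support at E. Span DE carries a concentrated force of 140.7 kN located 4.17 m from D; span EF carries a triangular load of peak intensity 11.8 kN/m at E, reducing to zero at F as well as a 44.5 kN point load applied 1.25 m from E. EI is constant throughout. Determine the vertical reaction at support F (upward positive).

R_F = 13.97 kN

Take M_E as the redundant. Released structure: two simple spans DE and EF with a hinge at E.
Rotations at E on the released spans (each span's end-slope, ×1/EI):
  span DE: point load 140.7 at a = 4.17: Pab(L + a)/(6LEI) = 148.9/EI
  span EF: triangular load, peak 11.8: w₀L³/(45EI) = 262.2/EI
  span EF: point load 44.5 at a = 1.25: Pab(L + b)/(6LEI) = 152.1/EI
  relative rotation θ_0 = (148.9 + 414.3)/EI = 563.2/EI
A unit hogging moment at E produces rotation L₁/(3EI) + L₂/(3EI) = 5/EI.
Slope continuity at E: θ_0 = M_E·5/EI, so M_E = 563.2/5 = 112.6 kN·m (hogging).
Span EF, ΣM about F: R_E^{EF}·10 = 782.7 + 112.6, so R_E^{EF} = 89.53 kN and R_F = 103.5 − 89.53 = 13.97 kN.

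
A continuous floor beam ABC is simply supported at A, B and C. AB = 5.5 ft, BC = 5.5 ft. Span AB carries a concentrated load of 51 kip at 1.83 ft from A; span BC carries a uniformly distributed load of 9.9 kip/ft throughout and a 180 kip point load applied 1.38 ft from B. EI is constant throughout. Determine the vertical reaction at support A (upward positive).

Release continuity at B by inserting a hinge; the redundant is the internal moment M_B. The primary structure is two simply-supported spans AB and BC.
Discontinuity in slope at B on the released structure — sum the simple-span end rotations:
  span AB: point load 51 at a = 1.83: Pab(L + a)/(6LEI) = 76.08/EI
  span BC: UDL 9.9: wL³/(24EI) = 68.63/EI
  span BC: point load 180 at a = 1.38: Pab(L + b)/(6LEI) = 298.3/EI
  relative rotation θ_0 = (76.08 + 367)/EI = 443/EI
A unit hogging moment at B produces rotation L₁/(3EI) + L₂/(3EI) = 3.667/EI.
Slope continuity at B: θ_0 = M_B·3.667/EI, so M_B = 443/3.667 = 120.8 kip·ft (hogging).
Span AB, ΣM about A with M_B applied at B: R_B^{AB}·5.5 = 93.33 + 120.8, so R_B^{AB} = 38.94 kip and R_A = 51 − 38.94 = 12.06 kip.

R_A = 12.06 kip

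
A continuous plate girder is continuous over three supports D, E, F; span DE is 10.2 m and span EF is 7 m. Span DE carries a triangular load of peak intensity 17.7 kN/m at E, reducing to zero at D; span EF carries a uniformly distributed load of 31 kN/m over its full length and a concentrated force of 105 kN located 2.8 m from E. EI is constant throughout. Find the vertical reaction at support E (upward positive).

R_E = 281.7 kN

Release continuity at E by inserting a hinge; the redundant is the internal moment M_E. The primary structure is two simply-supported spans DE and EF.
Rotations at E on the released spans (each span's end-slope, ×1/EI):
  span DE: triangular load, peak 17.7: w₀L³/(45EI) = 417.4/EI
  span EF: UDL 31: wL³/(24EI) = 443/EI
  span EF: point load 105 at a = 2.8: Pab(L + b)/(6LEI) = 329.3/EI
  relative rotation θ_0 = (417.4 + 772.3)/EI = 1190/EI
A unit hogging moment at E produces rotation L₁/(3EI) + L₂/(3EI) = 5.733/EI.
Compatibility: M_E·(L₁+L₂)/(3EI) = θ_0, giving M_E = 207.5 kN·m (hogging).
Span DE, ΣM about D with M_E applied at E: R_E^{DE}·10.2 = 613.8 + 207.5, so R_E^{DE} = 80.52 kN and R_D = 90.27 − 80.52 = 9.746 kN.
Span EF, ΣM about F: R_E^{EF}·7 = 1200 + 207.5, so R_E^{EF} = 201.1 kN and R_F = 322 − 201.1 = 120.9 kN.
R_E = 80.52 + 201.1 = 281.7 kN.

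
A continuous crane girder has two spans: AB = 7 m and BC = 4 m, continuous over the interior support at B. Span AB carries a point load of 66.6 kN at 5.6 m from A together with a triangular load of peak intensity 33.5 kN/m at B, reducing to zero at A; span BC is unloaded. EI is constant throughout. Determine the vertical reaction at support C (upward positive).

R_C = -28.09 kN

Release continuity at B by inserting a hinge; the redundant is the internal moment M_B. The primary structure is two simply-supported spans AB and BC.
End slopes at the hinge B, treating each span as simply supported:
  span AB: point load 66.6 at a = 5.6: Pab(L + a)/(6LEI) = 156.6/EI
  span AB: triangular load, peak 33.5: w₀L³/(45EI) = 255.3/EI
  relative rotation θ_0 = (412 + 0)/EI = 412/EI
A unit hogging moment at B produces rotation L₁/(3EI) + L₂/(3EI) = 3.667/EI.
Compatibility: M_B·(L₁+L₂)/(3EI) = θ_0, giving M_B = 112.4 kN·m (hogging).
Span BC, ΣM about C: R_B^{BC}·4 = 0 + 112.4, so R_B^{BC} = 28.09 kN and R_C = 0 − 28.09 = -28.09 kN.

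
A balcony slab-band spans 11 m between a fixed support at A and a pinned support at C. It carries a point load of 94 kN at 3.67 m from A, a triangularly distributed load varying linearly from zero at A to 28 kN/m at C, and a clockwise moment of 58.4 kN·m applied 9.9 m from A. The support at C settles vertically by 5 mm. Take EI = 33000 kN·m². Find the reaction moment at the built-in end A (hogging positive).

M_A = 364.9 kN·m

Release the roller at C. Primary structure: cantilever fixed at A.
Downward deflection at the released point C due to the loads:
  point load 94 at a = 3.67: Pa²(3L − a)/(6EI) = 6189/EI
  triangular load, peak 28 at the free end: 11w₀L⁴/(120EI) = 37579/EI
  clockwise couple 58.4 at a = 9.9: M₀a(2L − a)/(2EI) = 3498/EI
  δ_0 = 47265/EI
Flexibility coefficient — unit upward force at C: δ_{CC} = L³/(3EI) = 443.7/EI.
With EI = 33000 kN·m²: δ_0 = 1.4323 m and δ_{CC} = 0.013444 m/kN.
Compatibility — the beam at C must follow the support down by 0.005 m: δ_0 − R_C·δ_{CC} = 0.005, so R_C = (1.4323 − 0.005)/0.013444 = 106.2 kN.
Moment equilibrium about A: M_A = Σ(load moments about A) − R_C·L = 1533 − 106.2×11 = 364.9 kN·m.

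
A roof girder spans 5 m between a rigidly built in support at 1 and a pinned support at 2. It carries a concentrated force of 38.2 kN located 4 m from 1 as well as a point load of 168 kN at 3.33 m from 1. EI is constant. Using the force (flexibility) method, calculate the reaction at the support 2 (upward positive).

R_2 = 113.9 kN

Remove the prop at 2; the released (primary) structure is a cantilever built in at 1.
Free-end deflection of the primary structure under the applied loading (downward +):
  point load 38.2 at a = 4: Pa²(3L − a)/(6EI) = 1121/EI
  point load 168 at a = 3.33: Pa²(3L − a)/(6EI) = 3623/EI
  δ_0 = 4744/EI
Tip deflection under a unit load at 2: L³/(3EI) = 41.67/EI.
The prop prevents deflection at 2: R_2 = δ_0/δ_{22} = 4744/41.67 = 113.9 kN.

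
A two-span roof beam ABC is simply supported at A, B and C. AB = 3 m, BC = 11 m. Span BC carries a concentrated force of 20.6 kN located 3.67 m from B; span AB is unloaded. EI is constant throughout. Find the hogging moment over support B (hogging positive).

M_B = 32.98 kN·m

Take M_B as the redundant. Released structure: two simple spans AB and BC with a hinge at B.
Rotations at B on the released spans (each span's end-slope, ×1/EI):
  span BC: point load 20.6 at a = 3.67: Pab(L + b)/(6LEI) = 153.9/EI
  relative rotation θ_0 = (0 + 153.9)/EI = 153.9/EI
A unit hogging moment at B produces rotation L₁/(3EI) + L₂/(3EI) = 4.667/EI.
Compatibility: M_B·(L₁+L₂)/(3EI) = θ_0, giving M_B = 32.98 kN·m (hogging).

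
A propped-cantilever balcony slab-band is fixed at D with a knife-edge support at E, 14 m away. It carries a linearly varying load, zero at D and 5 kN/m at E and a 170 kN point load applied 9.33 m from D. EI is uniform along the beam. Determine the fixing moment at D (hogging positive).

Take the reaction at E as the redundant and release it; the primary structure is a cantilever fixed at D.
Downward deflection at the released point E due to the loads:
  triangular load, peak 5 at the free end: 11w₀L⁴/(120EI) = 17607/EI
  point load 170 at a = 9.33: Pa²(3L − a)/(6EI) = 80577/EI
  δ_0 = 98184/EI
Tip deflection under a unit load at E: L³/(3EI) = 914.7/EI.
Compatibility at E: δ_0 − R_E·δ_{EE} = 0, so R_E = 98184/914.7 = 107.3 kN.
Moment equilibrium about D: M_D = Σ(load moments about D) − R_E·L = 1913 − 107.3×14 = 409.9 kN·m.

M_D = 409.9 kN·m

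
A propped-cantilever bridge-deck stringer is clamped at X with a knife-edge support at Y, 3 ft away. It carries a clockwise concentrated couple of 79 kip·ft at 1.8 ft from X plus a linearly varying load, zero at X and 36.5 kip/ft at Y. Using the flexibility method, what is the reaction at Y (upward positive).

Take the reaction at Y as the redundant and release it; the primary structure is a cantilever fixed at X.
Downward deflection at the released point Y due to the loads:
  clockwise couple 79 at a = 1.8: M₀a(2L − a)/(2EI) = 298.6/EI
  triangular load, peak 36.5 at the free end: 11w₀L⁴/(120EI) = 271/EI
  δ_0 = 569.6/EI
Flexibility coefficient — unit upward force at Y: δ_{YY} = L³/(3EI) = 9/EI.
Compatibility at Y: δ_0 − R_Y·δ_{YY} = 0, so R_Y = 569.6/9 = 63.29 kip.

R_Y = 63.29 kip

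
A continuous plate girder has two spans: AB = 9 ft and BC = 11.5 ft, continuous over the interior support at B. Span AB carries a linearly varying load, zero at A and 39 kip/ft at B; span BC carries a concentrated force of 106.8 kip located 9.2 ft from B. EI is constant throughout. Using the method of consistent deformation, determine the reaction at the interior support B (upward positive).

Insert a hinge at B; M_B is the redundant, and each span becomes simply supported.
Discontinuity in slope at B on the released structure — sum the simple-span end rotations:
  span AB: triangular load, peak 39: w₀L³/(45EI) = 631.8/EI
  span BC: point load 106.8 at a = 9.2: Pab(L + b)/(6LEI) = 452/EI
  relative rotation θ_0 = (631.8 + 452)/EI = 1084/EI
A unit hogging moment at B produces rotation L₁/(3EI) + L₂/(3EI) = 6.833/EI.
Slope continuity at B: θ_0 = M_B·6.833/EI, so M_B = 1084/6.833 = 158.6 kip·ft (hogging).
Span AB, ΣM about A with M_B applied at B: R_B^{AB}·9 = 1053 + 158.6, so R_B^{AB} = 134.6 kip and R_A = 175.5 − 134.6 = 40.88 kip.
Span BC, ΣM about C: R_B^{BC}·11.5 = 245.6 + 158.6, so R_B^{BC} = 35.15 kip and R_C = 106.8 − 35.15 = 71.65 kip.
R_B = 134.6 + 35.15 = 169.8 kip.

R_B = 169.8 kip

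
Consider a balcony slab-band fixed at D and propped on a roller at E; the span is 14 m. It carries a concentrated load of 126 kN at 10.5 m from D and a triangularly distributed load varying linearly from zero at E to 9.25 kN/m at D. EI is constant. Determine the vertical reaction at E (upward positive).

Choose R_E as the redundant. The primary structure is the cantilever fixed at D.
Free-end deflection of the primary structure under the applied loading (downward +):
  point load 126 at a = 10.5: Pa²(3L − a)/(6EI) = 72930/EI
  triangular load, peak 9.25 at the fixed end: w₀L⁴/(30EI) = 11845/EI
  δ_0 = 84775/EI
Flexibility coefficient — unit upward force at E: δ_{EE} = L³/(3EI) = 914.7/EI.
The prop prevents deflection at E: R_E = δ_0/δ_{EE} = 84775/914.7 = 92.68 kN.

R_E = 92.68 kN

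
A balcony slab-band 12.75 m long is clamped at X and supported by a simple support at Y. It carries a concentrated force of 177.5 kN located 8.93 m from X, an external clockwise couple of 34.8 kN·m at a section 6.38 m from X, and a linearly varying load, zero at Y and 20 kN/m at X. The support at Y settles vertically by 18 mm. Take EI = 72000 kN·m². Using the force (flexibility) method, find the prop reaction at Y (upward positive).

R_Y = 126.8 kN

Take the reaction at Y as the redundant and release it; the primary structure is a cantilever fixed at X.
Free-end deflection of the primary structure under the applied loading (downward +):
  point load 177.5 at a = 8.93: Pa²(3L − a)/(6EI) = 69169/EI
  clockwise couple 34.8 at a = 6.38: M₀a(2L − a)/(2EI) = 2123/EI
  triangular load, peak 20 at the fixed end: w₀L⁴/(30EI) = 17618/EI
  δ_0 = 88910/EI
Flexibility coefficient — unit upward force at Y: δ_{YY} = L³/(3EI) = 690.9/EI.
With EI = 72000 kN·m²: δ_0 = 1.2349 m and δ_{YY} = 0.009596 m/kN.
Compatibility — the beam at Y must follow the support down by 0.018 m: δ_0 − R_Y·δ_{YY} = 0.018, so R_Y = (1.2349 − 0.018)/0.009596 = 126.8 kN.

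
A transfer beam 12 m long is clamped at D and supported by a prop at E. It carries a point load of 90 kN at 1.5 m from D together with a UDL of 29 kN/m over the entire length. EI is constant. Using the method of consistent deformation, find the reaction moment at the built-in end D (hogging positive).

Release the roller at E. Primary structure: cantilever fixed at D.
Primary-structure tip deflection at E by superposition:
  point load 90 at a = 1.5: Pa²(3L − a)/(6EI) = 1164/EI
  UDL 29: wL⁴/(8EI) = 75168/EI
  δ_0 = 76332/EI
Tip deflection under a unit load at E: L³/(3EI) = 576/EI.
The prop prevents deflection at E: R_E = δ_0/δ_{EE} = 76332/576 = 132.5 kN.
Moment equilibrium about D: M_D = Σ(load moments about D) − R_E·L = 2223 − 132.5×12 = 632.7 kN·m.

M_D = 632.7 kN·m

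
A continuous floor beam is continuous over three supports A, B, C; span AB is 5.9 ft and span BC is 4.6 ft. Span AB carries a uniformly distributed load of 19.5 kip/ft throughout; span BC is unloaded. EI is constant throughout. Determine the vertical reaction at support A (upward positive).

R_A = 49.44 kip

Take M_B as the redundant. Released structure: two simple spans AB and BC with a hinge at B.
End slopes at the hinge B, treating each span as simply supported:
  span AB: UDL 19.5: wL³/(24EI) = 166.9/EI
  relative rotation θ_0 = (166.9 + 0)/EI = 166.9/EI
A unit hogging moment at B produces rotation L₁/(3EI) + L₂/(3EI) = 3.5/EI.
Compatibility: M_B·(L₁+L₂)/(3EI) = θ_0, giving M_B = 47.68 kip·ft (hogging).
Span AB, ΣM about A with M_B applied at B: R_B^{AB}·5.9 = 339.4 + 47.68, so R_B^{AB} = 65.61 kip and R_A = 115 − 65.61 = 49.44 kip.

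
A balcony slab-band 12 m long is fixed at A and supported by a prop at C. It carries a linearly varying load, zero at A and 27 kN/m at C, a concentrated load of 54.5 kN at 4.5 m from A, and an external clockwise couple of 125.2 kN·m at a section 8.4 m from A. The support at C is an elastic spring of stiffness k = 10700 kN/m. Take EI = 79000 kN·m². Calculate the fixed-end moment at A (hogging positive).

M_A = 322.9 kN·m

Release the roller at C. Primary structure: cantilever fixed at A.
Primary-structure tip deflection at C by superposition:
  triangular load, peak 27 at the free end: 11w₀L⁴/(120EI) = 51322/EI
  point load 54.5 at a = 4.5: Pa²(3L − a)/(6EI) = 5794/EI
  clockwise couple 125.2 at a = 8.4: M₀a(2L − a)/(2EI) = 8203/EI
  δ_0 = 65319/EI
Flexibility coefficient — unit upward force at C: δ_{CC} = L³/(3EI) = 576/EI.
With EI = 79000 kN·m²: δ_0 = 0.82682 m and δ_{CC} = 0.007291 m/kN.
Compatibility — the spring shortens by R_C/k under the reaction it provides: δ_0 − R_C·δ_{CC} = R_C/k. With 1/k = 0.000093 m/kN, R_C = δ_0 / (δ_{CC} + 1/k) = 0.82682 / (0.007291 + 0.000093) = 112 kN.
Moment equilibrium about A: M_A = Σ(load moments about A) − R_C·L = 1666 − 112×12 = 322.9 kN·m.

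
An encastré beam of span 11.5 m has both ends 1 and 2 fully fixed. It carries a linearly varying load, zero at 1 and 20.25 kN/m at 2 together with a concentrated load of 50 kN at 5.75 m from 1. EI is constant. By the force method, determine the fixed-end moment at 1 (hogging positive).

M_1 = 161.1 kN·m

Release both end moments; the primary structure is a simply-supported span 12 with redundants M_1 and M_2.
On the primary (simply-supported) span, the end slopes from the loading are:
  at 1: triangular load, peak 20.25: 7w₀L³/(360EI) = 598.8/EI
  at 2: triangular load, peak 20.25: w₀L³/(45EI) = 684.4/EI
  at 1: point load 50 at a = 5.75: Pab(L + b)/(6LEI) = 413.3/EI
  at 2: point load 50 at a = 5.75: Pab(L + a)/(6LEI) = 413.3/EI
  θ_10 = 1012/EI,  θ_20 = 1098/EI
Flexibility coefficients: a unit moment at one end gives L/(3EI) there and L/(6EI) at the far end, so f₁₁ = f₂₂ = 3.833/EI and f₁₂ = f₂₁ = 1.917/EI.
Compatibility — zero rotation at each built-in end:
  3.833 M_1 + 1.917 M_2 = 1012
  1.917 M_1 + 3.833 M_2 = 1098
Solving the pair gives M_1 = 161.1 kN·m and M_2 = 205.8 kN·m (hogging).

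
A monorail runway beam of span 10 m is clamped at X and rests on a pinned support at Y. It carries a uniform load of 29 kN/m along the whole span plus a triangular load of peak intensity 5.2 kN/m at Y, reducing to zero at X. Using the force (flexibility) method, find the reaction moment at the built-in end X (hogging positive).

Take the reaction at Y as the redundant and release it; the primary structure is a cantilever fixed at X.
Deflection at Y on the released cantilever, summing each load's contribution:
  UDL 29: wL⁴/(8EI) = 36250/EI
  triangular load, peak 5.2 at the free end: 11w₀L⁴/(120EI) = 4767/EI
  δ_0 = 41017/EI
Tip deflection under a unit load at Y: L³/(3EI) = 333.3/EI.
Compatibility at Y: δ_0 − R_Y·δ_{YY} = 0, so R_Y = 41017/333.3 = 123 kN.
Moment equilibrium about X: M_X = Σ(load moments about X) − R_Y·L = 1623 − 123×10 = 392.8 kN·m.

M_X = 392.8 kN·m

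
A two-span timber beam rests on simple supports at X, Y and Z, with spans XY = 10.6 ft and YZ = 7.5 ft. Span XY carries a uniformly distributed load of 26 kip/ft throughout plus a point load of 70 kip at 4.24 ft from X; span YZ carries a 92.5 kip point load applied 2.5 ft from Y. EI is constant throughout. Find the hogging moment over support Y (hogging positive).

M_Y = 340.1 kip·ft

Insert a hinge at Y; M_Y is the redundant, and each span becomes simply supported.
Rotations at Y on the released spans (each span's end-slope, ×1/EI):
  span XY: UDL 26: wL³/(24EI) = 1290/EI
  span XY: point load 70 at a = 4.24: Pab(L + a)/(6LEI) = 440.5/EI
  span YZ: point load 92.5 at a = 2.5: Pab(L + b)/(6LEI) = 321.2/EI
  relative rotation θ_0 = (1731 + 321.2)/EI = 2052/EI
A unit hogging moment at Y produces rotation L₁/(3EI) + L₂/(3EI) = 6.033/EI.
Slope continuity at Y: θ_0 = M_Y·6.033/EI, so M_Y = 2052/6.033 = 340.1 kip·ft (hogging).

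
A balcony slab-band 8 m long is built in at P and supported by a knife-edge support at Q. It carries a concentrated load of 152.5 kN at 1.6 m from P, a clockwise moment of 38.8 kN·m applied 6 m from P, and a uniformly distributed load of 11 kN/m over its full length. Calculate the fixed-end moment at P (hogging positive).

M_P = 247.9 kN·m

Take the reaction at Q as the redundant and release it; the primary structure is a cantilever fixed at P.
Deflection at Q on the released cantilever, summing each load's contribution:
  point load 152.5 at a = 1.6: Pa²(3L − a)/(6EI) = 1457/EI
  clockwise couple 38.8 at a = 6: M₀a(2L − a)/(2EI) = 1164/EI
  UDL 11: wL⁴/(8EI) = 5632/EI
  δ_0 = 8253/EI
Tip deflection under a unit load at Q: L³/(3EI) = 170.7/EI.
Compatibility at Q: δ_0 − R_Q·δ_{QQ} = 0, so R_Q = 8253/170.7 = 48.36 kN.
Moment equilibrium about P: M_P = Σ(load moments about P) − R_Q·L = 634.8 − 48.36×8 = 247.9 kN·m.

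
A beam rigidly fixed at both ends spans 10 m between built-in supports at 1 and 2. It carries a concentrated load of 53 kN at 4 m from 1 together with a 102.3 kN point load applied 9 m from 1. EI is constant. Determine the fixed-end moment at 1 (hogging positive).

Take the two fixed-end moments M_1, M_2 as redundants; the released structure is the simple span 12.
On the primary (simply-supported) span, the end slopes from the loading are:
  at 1: point load 53 at a = 4: Pab(L + b)/(6LEI) = 339.2/EI
  at 2: point load 53 at a = 4: Pab(L + a)/(6LEI) = 296.8/EI
  at 1: point load 102.3 at a = 9: Pab(L + b)/(6LEI) = 168.8/EI
  at 2: point load 102.3 at a = 9: Pab(L + a)/(6LEI) = 291.6/EI
  θ_10 = 508/EI,  θ_20 = 588.4/EI
Flexibility coefficients: a unit moment at one end gives L/(3EI) there and L/(6EI) at the far end, so f₁₁ = f₂₂ = 3.333/EI and f₁₂ = f₂₁ = 1.667/EI.
Compatibility — zero rotation at each built-in end:
  3.333 M_1 + 1.667 M_2 = 508
  1.667 M_1 + 3.333 M_2 = 588.4
Solving the pair gives M_1 = 85.53 kN·m and M_2 = 133.7 kN·m (hogging).

M_1 = 85.53 kN·m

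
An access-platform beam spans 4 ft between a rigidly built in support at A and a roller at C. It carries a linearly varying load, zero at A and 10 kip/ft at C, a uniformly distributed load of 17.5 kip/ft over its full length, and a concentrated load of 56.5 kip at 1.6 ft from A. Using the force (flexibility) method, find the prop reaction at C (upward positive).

R_C = 49 kip

Remove the prop at C; the released (primary) structure is a cantilever built in at A.
Primary-structure tip deflection at C by superposition:
  triangular load, peak 10 at the free end: 11w₀L⁴/(120EI) = 234.7/EI
  UDL 17.5: wL⁴/(8EI) = 560/EI
  point load 56.5 at a = 1.6: Pa²(3L − a)/(6EI) = 250.7/EI
  δ_0 = 1045/EI
Tip deflection under a unit load at C: L³/(3EI) = 21.33/EI.
Compatibility at C: δ_0 − R_C·δ_{CC} = 0, so R_C = 1045/21.33 = 49 kip.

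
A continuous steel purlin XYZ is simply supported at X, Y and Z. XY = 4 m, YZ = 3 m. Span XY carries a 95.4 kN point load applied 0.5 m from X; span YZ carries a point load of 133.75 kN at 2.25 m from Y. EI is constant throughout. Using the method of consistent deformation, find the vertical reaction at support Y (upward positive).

R_Y = 64.94 kN

Insert a hinge at Y; M_Y is the redundant, and each span becomes simply supported.
Discontinuity in slope at Y on the released structure — sum the simple-span end rotations:
  span XY: point load 95.4 at a = 0.5: Pab(L + a)/(6LEI) = 31.3/EI
  span YZ: point load 133.75 at a = 2.25: Pab(L + b)/(6LEI) = 47.02/EI
  relative rotation θ_0 = (31.3 + 47.02)/EI = 78.32/EI
A unit hogging moment at Y produces rotation L₁/(3EI) + L₂/(3EI) = 2.333/EI.
Slope continuity at Y: θ_0 = M_Y·2.333/EI, so M_Y = 78.32/2.333 = 33.57 kN·m (hogging).
Span XY, ΣM about X with M_Y applied at Y: R_Y^{XY}·4 = 47.7 + 33.57, so R_Y^{XY} = 20.32 kN and R_X = 95.4 − 20.32 = 75.08 kN.
Span YZ, ΣM about Z: R_Y^{YZ}·3 = 100.3 + 33.57, so R_Y^{YZ} = 44.63 kN and R_Z = 133.8 − 44.63 = 89.12 kN.
R_Y = 20.32 + 44.63 = 64.94 kN.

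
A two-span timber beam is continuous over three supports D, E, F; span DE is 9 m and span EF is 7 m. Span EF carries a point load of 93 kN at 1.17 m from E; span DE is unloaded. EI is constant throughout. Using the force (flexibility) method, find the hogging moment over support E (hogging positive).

Take M_E as the redundant. Released structure: two simple spans DE and EF with a hinge at E.
Discontinuity in slope at E on the released structure — sum the simple-span end rotations:
  span EF: point load 93 at a = 1.17: Pab(L + b)/(6LEI) = 193.8/EI
  relative rotation θ_0 = (0 + 193.8)/EI = 193.8/EI
A unit hogging moment at E produces rotation L₁/(3EI) + L₂/(3EI) = 5.333/EI.
Slope continuity at E: θ_0 = M_E·5.333/EI, so M_E = 193.8/5.333 = 36.33 kN·m (hogging).

M_E = 36.33 kN·m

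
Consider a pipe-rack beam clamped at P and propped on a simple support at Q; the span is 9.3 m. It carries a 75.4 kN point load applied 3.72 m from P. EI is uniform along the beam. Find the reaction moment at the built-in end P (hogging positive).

Release the roller at Q. Primary structure: cantilever fixed at P.
Free-end deflection of the primary structure under the applied loading (downward +):
  point load 75.4 at a = 3.72: Pa²(3L − a)/(6EI) = 4205/EI
Tip deflection under a unit load at Q: L³/(3EI) = 268.1/EI.
The prop prevents deflection at Q: R_Q = δ_0/δ_{QQ} = 4205/268.1 = 15.68 kN.
Moment equilibrium about P: M_P = Σ(load moments about P) − R_Q·L = 280.5 − 15.68×9.3 = 134.6 kN·m.

M_P = 134.6 kN·m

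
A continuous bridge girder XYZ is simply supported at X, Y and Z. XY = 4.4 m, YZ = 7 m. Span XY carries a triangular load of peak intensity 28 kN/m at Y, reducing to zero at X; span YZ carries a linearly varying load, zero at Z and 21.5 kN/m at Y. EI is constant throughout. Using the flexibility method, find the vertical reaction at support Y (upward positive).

Take M_Y as the redundant. Released structure: two simple spans XY and YZ with a hinge at Y.
Discontinuity in slope at Y on the released structure — sum the simple-span end rotations:
  span XY: triangular load, peak 28: w₀L³/(45EI) = 53/EI
  span YZ: triangular load, peak 21.5: w₀L³/(45EI) = 163.9/EI
  relative rotation θ_0 = (53 + 163.9)/EI = 216.9/EI
A unit hogging moment at Y produces rotation L₁/(3EI) + L₂/(3EI) = 3.8/EI.
Compatibility: M_Y·(L₁+L₂)/(3EI) = θ_0, giving M_Y = 57.07 kN·m (hogging).
Span XY, ΣM about X with M_Y applied at Y: R_Y^{XY}·4.4 = 180.7 + 57.07, so R_Y^{XY} = 54.04 kN and R_X = 61.6 − 54.04 = 7.562 kN.
Span YZ, ΣM about Z: R_Y^{YZ}·7 = 351.2 + 57.07, so R_Y^{YZ} = 58.32 kN and R_Z = 75.25 − 58.32 = 16.93 kN.
R_Y = 54.04 + 58.32 = 112.4 kN.

R_Y = 112.4 kN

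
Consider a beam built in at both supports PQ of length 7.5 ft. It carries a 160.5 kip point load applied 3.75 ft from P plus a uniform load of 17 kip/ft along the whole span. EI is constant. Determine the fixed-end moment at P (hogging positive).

Take the two fixed-end moments M_P, M_Q as redundants; the released structure is the simple span PQ.
End rotations of the released simple span under the applied load (×1/EI):
  at P: point load 160.5 at a = 3.75: Pab(L + b)/(6LEI) = 564.3/EI
  at Q: point load 160.5 at a = 3.75: Pab(L + a)/(6LEI) = 564.3/EI
  at P: UDL 17: wL³/(24EI) = 298.8/EI
  at Q: UDL 17: wL³/(24EI) = 298.8/EI
  θ_P0 = 863.1/EI,  θ_Q0 = 863.1/EI
Flexibility coefficients: a unit moment at one end gives L/(3EI) there and L/(6EI) at the far end, so f₁₁ = f₂₂ = 2.5/EI and f₁₂ = f₂₁ = 1.25/EI.
Compatibility — zero rotation at each built-in end:
  2.5 M_P + 1.25 M_Q = 863.1
  1.25 M_P + 2.5 M_Q = 863.1
Solving the pair gives M_P = 230.2 kip·ft and M_Q = 230.2 kip·ft (hogging).

M_P = 230.2 kip·ft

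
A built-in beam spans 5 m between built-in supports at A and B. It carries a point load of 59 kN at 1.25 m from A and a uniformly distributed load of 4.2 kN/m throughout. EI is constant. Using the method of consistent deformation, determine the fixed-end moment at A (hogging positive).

Take the two fixed-end moments M_A, M_B as redundants; the released structure is the simple span AB.
Simple-span end rotations at A and B under the given loads:
  at A: point load 59 at a = 1.25: Pab(L + b)/(6LEI) = 80.66/EI
  at B: point load 59 at a = 1.25: Pab(L + a)/(6LEI) = 57.62/EI
  at A: UDL 4.2: wL³/(24EI) = 21.88/EI
  at B: UDL 4.2: wL³/(24EI) = 21.88/EI
  θ_A0 = 102.5/EI,  θ_B0 = 79.49/EI
Flexibility coefficients: a unit moment at one end gives L/(3EI) there and L/(6EI) at the far end, so f₁₁ = f₂₂ = 1.667/EI and f₁₂ = f₂₁ = 0.8333/EI.
Compatibility — zero rotation at each built-in end:
  1.667 M_A + 0.8333 M_B = 102.5
  0.8333 M_A + 1.667 M_B = 79.49
Solving the pair gives M_A = 50.23 kN·m and M_B = 22.58 kN·m (hogging).

M_A = 50.23 kN·m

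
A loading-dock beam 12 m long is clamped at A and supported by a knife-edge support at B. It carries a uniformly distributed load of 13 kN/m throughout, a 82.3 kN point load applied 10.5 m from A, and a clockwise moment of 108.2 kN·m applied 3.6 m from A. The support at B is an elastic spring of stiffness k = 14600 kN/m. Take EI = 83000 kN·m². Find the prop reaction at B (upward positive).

R_B = 131.1 kN

Take the reaction at B as the redundant and release it; the primary structure is a cantilever fixed at A.
Downward deflection at the released point B due to the loads:
  UDL 13: wL⁴/(8EI) = 33696/EI
  point load 82.3 at a = 10.5: Pa²(3L − a)/(6EI) = 38563/EI
  clockwise couple 108.2 at a = 3.6: M₀a(2L − a)/(2EI) = 3973/EI
  δ_0 = 76232/EI
Tip deflection under a unit load at B: L³/(3EI) = 576/EI.
With EI = 83000 kN·m²: δ_0 = 0.91846 m and δ_{BB} = 0.00694 m/kN.
Compatibility — the spring shortens by R_B/k under the reaction it provides: δ_0 − R_B·δ_{BB} = R_B/k. With 1/k = 0.000068 m/kN, R_B = δ_0 / (δ_{BB} + 1/k) = 0.91846 / (0.00694 + 0.000068) = 131.1 kN.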